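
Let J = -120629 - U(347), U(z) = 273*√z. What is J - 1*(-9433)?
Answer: -111196 - 273*√347 ≈ -1.1628e+5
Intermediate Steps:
J = -120629 - 273*√347 ≈ -1.2571e+5
J - 1*(-9433) = (-120629 - 273*√347) - 1*(-9433) = (-120629 - 273*√347) + 9433 = -111196 - 273*√347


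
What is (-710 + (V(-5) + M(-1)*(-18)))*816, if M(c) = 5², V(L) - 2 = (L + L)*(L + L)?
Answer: -863328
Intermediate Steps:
V(L) = 2 + 4*L² (V(L) = 2 + (L + L)*(L + L) = 2 + (2*L)*(2*L) = 2 + 4*L²)
M(c) = 25
(-710 + (V(-5) + M(-1)*(-18)))*816 = (-710 + ((2 + 4*(-5)²) + 25*(-18)))*816 = (-710 + ((2 + 4*25) - 450))*816 = (-710 + ((2 + 100) - 450))*816 = (-710 + (102 - 450))*816 = (-710 - 348)*816 = -1058*816 = -863328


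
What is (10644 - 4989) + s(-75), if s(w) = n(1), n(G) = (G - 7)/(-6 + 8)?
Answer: 5652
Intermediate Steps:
n(G) = -7/2 + G/2 (n(G) = (-7 + G)/2 = (-7 + G)*(1/2) = -7/2 + G/2)
s(w) = -3 (s(w) = -7/2 + (1/2)*1 = -7/2 + 1/2 = -3)
(10644 - 4989) + s(-75) = (10644 - 4989) - 3 = 5655 - 3 = 5652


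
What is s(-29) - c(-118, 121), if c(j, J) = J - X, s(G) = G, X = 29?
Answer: -121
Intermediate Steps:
c(j, J) = -29 + J (c(j, J) = J - 1*29 = J - 29 = -29 + J)
s(-29) - c(-118, 121) = -29 - (-29 + 121) = -29 - 1*92 = -29 - 92 = -121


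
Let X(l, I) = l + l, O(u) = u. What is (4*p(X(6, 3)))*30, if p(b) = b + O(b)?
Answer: 2880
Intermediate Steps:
X(l, I) = 2*l
p(b) = 2*b (p(b) = b + b = 2*b)
(4*p(X(6, 3)))*30 = (4*(2*(2*6)))*30 = (4*(2*12))*30 = (4*24)*30 = 96*30 = 2880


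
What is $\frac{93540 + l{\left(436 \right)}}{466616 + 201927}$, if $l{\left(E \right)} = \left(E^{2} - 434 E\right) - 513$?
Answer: $\frac{93899}{668543} \approx 0.14045$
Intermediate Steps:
$l{\left(E \right)} = -513 + E^{2} - 434 E$
$\frac{93540 + l{\left(436 \right)}}{466616 + 201927} = \frac{93540 - \left(189737 - 190096\right)}{466616 + 201927} = \frac{93540 - -359}{668543} = \left(93540 + 359\right) \frac{1}{668543} = 93899 \cdot \frac{1}{668543} = \frac{93899}{668543}$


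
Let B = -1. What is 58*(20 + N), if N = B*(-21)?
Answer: 2378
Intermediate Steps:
N = 21 (N = -1*(-21) = 21)
58*(20 + N) = 58*(20 + 21) = 58*41 = 2378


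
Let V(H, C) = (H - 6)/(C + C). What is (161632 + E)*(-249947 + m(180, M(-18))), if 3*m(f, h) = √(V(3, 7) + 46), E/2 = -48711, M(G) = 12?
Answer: -16049096870 + 32105*√8974/21 ≈ -1.6049e+10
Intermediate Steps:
V(H, C) = (-6 + H)/(2*C) (V(H, C) = (-6 + H)/((2*C)) = (-6 + H)*(1/(2*C)) = (-6 + H)/(2*C))
E = -97422 (E = 2*(-48711) = -97422)
m(f, h) = √8974/42 (m(f, h) = √((½)*(-6 + 3)/7 + 46)/3 = √((½)*(⅐)*(-3) + 46)/3 = √(-3/14 + 46)/3 = √(641/14)/3 = (√8974/14)/3 = √8974/42)
(161632 + E)*(-249947 + m(180, M(-18))) = (161632 - 97422)*(-249947 + √8974/42) = 64210*(-249947 + √8974/42) = -16049096870 + 32105*√8974/21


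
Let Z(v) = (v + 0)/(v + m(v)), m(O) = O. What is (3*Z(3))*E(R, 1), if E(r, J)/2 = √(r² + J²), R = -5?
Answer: 3*√26 ≈ 15.297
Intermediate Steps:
Z(v) = ½ (Z(v) = (v + 0)/(v + v) = v/((2*v)) = v*(1/(2*v)) = ½)
E(r, J) = 2*√(J² + r²) (E(r, J) = 2*√(r² + J²) = 2*√(J² + r²))
(3*Z(3))*E(R, 1) = (3*(½))*(2*√(1² + (-5)²)) = 3*(2*√(1 + 25))/2 = 3*(2*√26)/2 = 3*√26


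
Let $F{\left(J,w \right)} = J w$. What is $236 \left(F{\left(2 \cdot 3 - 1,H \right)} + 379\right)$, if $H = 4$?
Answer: $94164$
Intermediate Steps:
$236 \left(F{\left(2 \cdot 3 - 1,H \right)} + 379\right) = 236 \left(\left(2 \cdot 3 - 1\right) 4 + 379\right) = 236 \left(\left(6 - 1\right) 4 + 379\right) = 236 \left(5 \cdot 4 + 379\right) = 236 \left(20 + 379\right) = 236 \cdot 399 = 94164$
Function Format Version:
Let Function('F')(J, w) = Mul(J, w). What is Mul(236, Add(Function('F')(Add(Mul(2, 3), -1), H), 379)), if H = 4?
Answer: 94164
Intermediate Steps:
Mul(236, Add(Function('F')(Add(Mul(2, 3), -1), H), 379)) = Mul(236, Add(Mul(Add(Mul(2, 3), -1), 4), 379)) = Mul(236, Add(Mul(Add(6, -1), 4), 379)) = Mul(236, Add(Mul(5, 4), 379)) = Mul(236, Add(20, 379)) = Mul(236, 399) = 94164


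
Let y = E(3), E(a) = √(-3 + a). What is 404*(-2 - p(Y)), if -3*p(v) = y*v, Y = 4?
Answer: -808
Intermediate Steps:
y = 0 (y = √(-3 + 3) = √0 = 0)
p(v) = 0 (p(v) = -0*v = -⅓*0 = 0)
404*(-2 - p(Y)) = 404*(-2 - 1*0) = 404*(-2 + 0) = 404*(-2) = -808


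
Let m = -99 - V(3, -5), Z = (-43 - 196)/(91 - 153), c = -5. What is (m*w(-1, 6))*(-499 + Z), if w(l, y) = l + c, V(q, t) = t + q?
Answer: -8933409/31 ≈ -2.8817e+5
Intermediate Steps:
V(q, t) = q + t
w(l, y) = -5 + l (w(l, y) = l - 5 = -5 + l)
Z = 239/62 (Z = -239/(-62) = -239*(-1/62) = 239/62 ≈ 3.8548)
m = -97 (m = -99 - (3 - 5) = -99 - 1*(-2) = -99 + 2 = -97)
(m*w(-1, 6))*(-499 + Z) = (-97*(-5 - 1))*(-499 + 239/62) = -97*(-6)*(-30699/62) = 582*(-30699/62) = -8933409/31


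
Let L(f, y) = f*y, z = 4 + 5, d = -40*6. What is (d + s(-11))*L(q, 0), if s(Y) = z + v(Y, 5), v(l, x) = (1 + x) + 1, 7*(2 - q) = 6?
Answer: 0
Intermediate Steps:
q = 8/7 (q = 2 - 1/7*6 = 2 - 6/7 = 8/7 ≈ 1.1429)
d = -240
v(l, x) = 2 + x
z = 9
s(Y) = 16 (s(Y) = 9 + (2 + 5) = 9 + 7 = 16)
(d + s(-11))*L(q, 0) = (-240 + 16)*((8/7)*0) = -224*0 = 0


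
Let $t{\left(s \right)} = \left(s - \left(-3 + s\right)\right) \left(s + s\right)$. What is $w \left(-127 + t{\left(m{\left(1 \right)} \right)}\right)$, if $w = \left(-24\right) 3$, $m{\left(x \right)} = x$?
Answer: $8712$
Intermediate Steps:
$t{\left(s \right)} = 6 s$ ($t{\left(s \right)} = 3 \cdot 2 s = 6 s$)
$w = -72$
$w \left(-127 + t{\left(m{\left(1 \right)} \right)}\right) = - 72 \left(-127 + 6 \cdot 1\right) = - 72 \left(-127 + 6\right) = \left(-72\right) \left(-121\right) = 8712$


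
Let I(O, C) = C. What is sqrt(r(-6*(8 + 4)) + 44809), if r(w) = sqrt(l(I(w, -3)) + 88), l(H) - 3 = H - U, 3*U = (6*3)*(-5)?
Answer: sqrt(44809 + sqrt(118)) ≈ 211.71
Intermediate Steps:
U = -30 (U = ((6*3)*(-5))/3 = (18*(-5))/3 = (1/3)*(-90) = -30)
l(H) = 33 + H (l(H) = 3 + (H - 1*(-30)) = 3 + (H + 30) = 3 + (30 + H) = 33 + H)
r(w) = sqrt(118) (r(w) = sqrt((33 - 3) + 88) = sqrt(30 + 88) = sqrt(118))
sqrt(r(-6*(8 + 4)) + 44809) = sqrt(sqrt(118) + 44809) = sqrt(44809 + sqrt(118))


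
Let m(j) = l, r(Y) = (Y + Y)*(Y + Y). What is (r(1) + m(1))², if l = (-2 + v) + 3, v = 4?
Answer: 81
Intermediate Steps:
r(Y) = 4*Y² (r(Y) = (2*Y)*(2*Y) = 4*Y²)
l = 5 (l = (-2 + 4) + 3 = 2 + 3 = 5)
m(j) = 5
(r(1) + m(1))² = (4*1² + 5)² = (4*1 + 5)² = (4 + 5)² = 9² = 81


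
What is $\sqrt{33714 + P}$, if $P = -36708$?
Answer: $i \sqrt{2994} \approx 54.717 i$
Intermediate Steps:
$\sqrt{33714 + P} = \sqrt{33714 - 36708} = \sqrt{-2994} = i \sqrt{2994}$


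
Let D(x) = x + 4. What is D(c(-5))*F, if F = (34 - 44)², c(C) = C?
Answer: -100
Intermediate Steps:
F = 100 (F = (-10)² = 100)
D(x) = 4 + x
D(c(-5))*F = (4 - 5)*100 = -1*100 = -100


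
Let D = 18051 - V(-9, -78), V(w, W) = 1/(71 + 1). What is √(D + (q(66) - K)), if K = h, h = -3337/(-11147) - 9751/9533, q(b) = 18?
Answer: √5828706084805216558/17960172 ≈ 134.42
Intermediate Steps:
V(w, W) = 1/72
h = -1082856/1496681 (h = -3337*(-1/11147) - 9751*1/9533 = 47/157 - 9751/9533 = -1082856/1496681 ≈ -0.72351)
K = -1082856/1496681 ≈ -0.72351
D = 1299671/72 (D = 18051 - 1*1/72 = 18051 - 1/72 = 1299671/72 ≈ 18051.)
√(D + (q(66) - K)) = √(1299671/72 + (18 - 1*(-1082856/1496681))) = √(1299671/72 + (18 + 1082856/1496681)) = √(1299671/72 + 28023114/1496681) = √(1947210556159/107761032) = √5828706084805216558/17960172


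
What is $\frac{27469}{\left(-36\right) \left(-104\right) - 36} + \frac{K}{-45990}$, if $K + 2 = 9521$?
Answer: $\frac{68222381}{9473940} \approx 7.2011$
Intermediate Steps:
$K = 9519$ ($K = -2 + 9521 = 9519$)
$\frac{27469}{\left(-36\right) \left(-104\right) - 36} + \frac{K}{-45990} = \frac{27469}{\left(-36\right) \left(-104\right) - 36} + \frac{9519}{-45990} = \frac{27469}{3744 - 36} + 9519 \left(- \frac{1}{45990}\right) = \frac{27469}{3708} - \frac{3173}{15330} = \frac{68222381}{9473940}$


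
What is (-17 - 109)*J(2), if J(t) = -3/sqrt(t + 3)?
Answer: 378*sqrt(5)/5 ≈ 169.05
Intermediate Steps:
J(t) = -3/sqrt(3 + t)
(-17 - 109)*J(2) = (-17 - 109)*(-3/sqrt(3 + 2)) = -(-378)/sqrt(5) = -(-378)*sqrt(5)/5 = 378*sqrt(5)/5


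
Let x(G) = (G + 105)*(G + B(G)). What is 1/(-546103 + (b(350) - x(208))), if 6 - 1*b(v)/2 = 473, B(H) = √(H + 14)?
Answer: -204047/124898284921 + 313*√222/374694854763 ≈ -1.6213e-6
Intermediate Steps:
B(H) = √(14 + H)
b(v) = -934 (b(v) = 12 - 2*473 = 12 - 946 = -934)
x(G) = (105 + G)*(G + √(14 + G)) (x(G) = (G + 105)*(G + √(14 + G)) = (105 + G)*(G + √(14 + G)))
1/(-546103 + (b(350) - x(208))) = 1/(-546103 + (-934 - (208² + 105*208 + 105*√(14 + 208) + 208*√(14 + 208)))) = 1/(-546103 + (-934 - (43264 + 21840 + 105*√222 + 208*√222))) = 1/(-546103 + (-934 - (65104 + 313*√222))) = 1/(-546103 + (-934 + (-65104 - 313*√222))) = 1/(-546103 + (-66038 - 313*√222)) = 1/(-612141 - 313*√222)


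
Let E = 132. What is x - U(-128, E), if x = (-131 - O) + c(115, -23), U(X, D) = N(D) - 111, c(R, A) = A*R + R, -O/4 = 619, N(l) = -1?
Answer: -73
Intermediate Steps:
O = -2476 (O = -4*619 = -2476)
c(R, A) = R + A*R
U(X, D) = -112 (U(X, D) = -1 - 111 = -112)
x = -185 (x = (-131 - 1*(-2476)) + 115*(1 - 23) = (-131 + 2476) + 115*(-22) = 2345 - 2530 = -185)
x - U(-128, E) = -185 - 1*(-112) = -185 + 112 = -73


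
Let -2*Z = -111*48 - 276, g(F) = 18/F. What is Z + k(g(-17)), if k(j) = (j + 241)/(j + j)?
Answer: 96793/36 ≈ 2688.7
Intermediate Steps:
k(j) = (241 + j)/(2*j) (k(j) = (241 + j)/((2*j)) = (241 + j)*(1/(2*j)) = (241 + j)/(2*j))
Z = 2802 (Z = -(-111*48 - 276)/2 = -(-5328 - 276)/2 = -1/2*(-5604) = 2802)
Z + k(g(-17)) = 2802 + (241 + 18/(-17))/(2*((18/(-17)))) = 2802 + (241 + 18*(-1/17))/(2*((18*(-1/17)))) = 2802 + (241 - 18/17)/(2*(-18/17)) = 2802 + (1/2)*(-17/18)*(4079/17) = 2802 - 4079/36 = 96793/36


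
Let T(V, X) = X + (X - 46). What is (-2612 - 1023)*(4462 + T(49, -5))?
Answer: -16015810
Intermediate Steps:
T(V, X) = -46 + 2*X (T(V, X) = X + (-46 + X) = -46 + 2*X)
(-2612 - 1023)*(4462 + T(49, -5)) = (-2612 - 1023)*(4462 + (-46 + 2*(-5))) = -3635*(4462 + (-46 - 10)) = -3635*(4462 - 56) = -3635*4406 = -16015810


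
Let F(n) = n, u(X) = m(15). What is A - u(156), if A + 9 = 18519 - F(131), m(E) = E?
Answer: 18364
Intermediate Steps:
u(X) = 15
A = 18379 (A = -9 + (18519 - 1*131) = -9 + (18519 - 131) = -9 + 18388 = 18379)
A - u(156) = 18379 - 1*15 = 18379 - 15 = 18364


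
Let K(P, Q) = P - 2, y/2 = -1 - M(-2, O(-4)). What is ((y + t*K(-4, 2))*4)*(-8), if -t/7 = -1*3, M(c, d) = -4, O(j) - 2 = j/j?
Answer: 3840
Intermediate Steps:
O(j) = 3 (O(j) = 2 + j/j = 2 + 1 = 3)
y = 6 (y = 2*(-1 - 1*(-4)) = 2*(-1 + 4) = 2*3 = 6)
t = 21 (t = -(-7)*3 = -7*(-3) = 21)
K(P, Q) = -2 + P
((y + t*K(-4, 2))*4)*(-8) = ((6 + 21*(-2 - 4))*4)*(-8) = ((6 + 21*(-6))*4)*(-8) = ((6 - 126)*4)*(-8) = -120*4*(-8) = -480*(-8) = 3840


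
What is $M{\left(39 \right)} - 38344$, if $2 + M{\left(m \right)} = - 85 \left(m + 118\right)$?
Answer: $-51691$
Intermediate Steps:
$M{\left(m \right)} = -10032 - 85 m$ ($M{\left(m \right)} = -2 - 85 \left(m + 118\right) = -2 - 85 \left(118 + m\right) = -2 - \left(10030 + 85 m\right) = -10032 - 85 m$)
$M{\left(39 \right)} - 38344 = \left(-10032 - 3315\right) - 38344 = -13347 - 38344 = -51691$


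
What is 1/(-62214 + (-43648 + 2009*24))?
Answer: -1/57646 ≈ -1.7347e-5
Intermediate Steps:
1/(-62214 + (-43648 + 2009*24)) = 1/(-62214 + (-43648 + 48216)) = 1/(-62214 + 4568) = 1/(-57646) = -1/57646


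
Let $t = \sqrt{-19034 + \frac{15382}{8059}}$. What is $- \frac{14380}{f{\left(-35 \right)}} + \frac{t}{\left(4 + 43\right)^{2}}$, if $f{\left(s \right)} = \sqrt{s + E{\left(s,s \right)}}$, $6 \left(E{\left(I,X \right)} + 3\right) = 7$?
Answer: $\frac{2 i \left(221 \sqrt{309021597454} + 127998759890 \sqrt{1326}\right)}{3934315151} \approx 2369.5 i$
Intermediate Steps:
$E{\left(I,X \right)} = - \frac{11}{6}$ ($E{\left(I,X \right)} = -3 + \frac{1}{6} \cdot 7 = -3 + \frac{7}{6} = - \frac{11}{6}$)
$f{\left(s \right)} = \sqrt{- \frac{11}{6} + s}$ ($f{\left(s \right)} = \sqrt{s - \frac{11}{6}} = \sqrt{- \frac{11}{6} + s}$)
$t = \frac{2 i \sqrt{309021597454}}{8059}$ ($t = \sqrt{-19034 + 15382 \cdot \frac{1}{8059}} = \sqrt{-19034 + \frac{15382}{8059}} = \sqrt{- \frac{153379624}{8059}} = \frac{2 i \sqrt{309021597454}}{8059} \approx 137.96 i$)
$- \frac{14380}{f{\left(-35 \right)}} + \frac{t}{\left(4 + 43\right)^{2}} = - \frac{14380}{\frac{1}{6} \sqrt{-66 + 36 \left(-35\right)}} + \frac{\frac{2}{8059} i \sqrt{309021597454}}{\left(4 + 43\right)^{2}} = - \frac{14380}{\frac{1}{6} \sqrt{-66 - 1260}} + \frac{\frac{2}{8059} i \sqrt{309021597454}}{47^{2}} = - \frac{14380}{\frac{1}{6} \sqrt{-1326}} + \frac{\frac{2}{8059} i \sqrt{309021597454}}{2209} = - \frac{14380}{\frac{1}{6} i \sqrt{1326}} + \frac{2 i \sqrt{309021597454}}{8059} \cdot \frac{1}{2209} = - \frac{14380}{\frac{1}{6} i \sqrt{1326}} + \frac{2 i \sqrt{309021597454}}{17802331} = - 14380 \left(- \frac{i \sqrt{1326}}{221}\right) + \frac{2 i \sqrt{309021597454}}{17802331} = \frac{14380 i \sqrt{1326}}{221} + \frac{2 i \sqrt{309021597454}}{17802331} = \frac{2 i \sqrt{309021597454}}{17802331} + \frac{14380 i \sqrt{1326}}{221}$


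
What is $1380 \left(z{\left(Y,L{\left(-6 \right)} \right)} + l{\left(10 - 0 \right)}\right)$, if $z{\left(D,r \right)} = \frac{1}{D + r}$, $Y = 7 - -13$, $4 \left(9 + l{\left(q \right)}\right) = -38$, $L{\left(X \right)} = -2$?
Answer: $- \frac{76360}{3} \approx -25453.0$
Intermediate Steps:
$l{\left(q \right)} = - \frac{37}{2}$ ($l{\left(q \right)} = -9 + \frac{1}{4} \left(-38\right) = -9 - \frac{19}{2} = - \frac{37}{2}$)
$Y = 20$ ($Y = 7 + 13 = 20$)
$1380 \left(z{\left(Y,L{\left(-6 \right)} \right)} + l{\left(10 - 0 \right)}\right) = 1380 \left(\frac{1}{20 - 2} - \frac{37}{2}\right) = 1380 \left(\frac{1}{18} - \frac{37}{2}\right) = 1380 \left(- \frac{166}{9}\right) = - \frac{76360}{3}$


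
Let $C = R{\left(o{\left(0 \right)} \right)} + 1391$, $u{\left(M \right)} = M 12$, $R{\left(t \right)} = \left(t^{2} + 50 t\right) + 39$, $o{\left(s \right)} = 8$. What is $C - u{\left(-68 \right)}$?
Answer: $2710$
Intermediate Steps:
$R{\left(t \right)} = 39 + t^{2} + 50 t$
$u{\left(M \right)} = 12 M$
$C = 1894$ ($C = \left(39 + 8^{2} + 50 \cdot 8\right) + 1391 = \left(39 + 64 + 400\right) + 1391 = 503 + 1391 = 1894$)
$C - u{\left(-68 \right)} = 1894 - 12 \left(-68\right) = 1894 - -816 = 1894 + 816 = 2710$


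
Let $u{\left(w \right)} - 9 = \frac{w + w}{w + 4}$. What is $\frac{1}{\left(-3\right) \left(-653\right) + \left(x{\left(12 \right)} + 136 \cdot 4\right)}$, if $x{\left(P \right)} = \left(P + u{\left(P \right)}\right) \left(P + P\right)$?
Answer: $\frac{1}{3043} \approx 0.00032862$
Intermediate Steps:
$u{\left(w \right)} = 9 + \frac{2 w}{4 + w}$ ($u{\left(w \right)} = 9 + \frac{w + w}{w + 4} = 9 + \frac{2 w}{4 + w}$)
$x{\left(P \right)} = 2 P \left(P + \frac{36 + 11 P}{4 + P}\right)$ ($x{\left(P \right)} = \left(P + \frac{36 + 11 P}{4 + P}\right) \left(P + P\right) = \left(P + \frac{36 + 11 P}{4 + P}\right) 2 P = 2 P \left(P + \frac{36 + 11 P}{4 + P}\right)$)
$\frac{1}{\left(-3\right) \left(-653\right) + \left(x{\left(12 \right)} + 136 \cdot 4\right)} = \frac{1}{\left(-3\right) \left(-653\right) + \left(2 \cdot 12 \frac{1}{4 + 12} \left(36 + 12^{2} + 15 \cdot 12\right) + 136 \cdot 4\right)} = \frac{1}{1959 + \left(2 \cdot 12 \cdot \frac{1}{16} \left(36 + 144 + 180\right) + 544\right)} = \frac{1}{1959 + \left(2 \cdot 12 \cdot \frac{1}{16} \cdot 360 + 544\right)} = \frac{1}{1959 + \left(540 + 544\right)} = \frac{1}{1959 + 1084} = \frac{1}{3043}$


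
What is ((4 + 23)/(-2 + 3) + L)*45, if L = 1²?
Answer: 1260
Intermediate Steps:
L = 1
((4 + 23)/(-2 + 3) + L)*45 = ((4 + 23)/(-2 + 3) + 1)*45 = (27/1 + 1)*45 = (27*1 + 1)*45 = (27 + 1)*45 = 28*45 = 1260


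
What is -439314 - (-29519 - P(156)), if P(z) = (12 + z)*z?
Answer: -383587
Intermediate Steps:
P(z) = z*(12 + z)
-439314 - (-29519 - P(156)) = -439314 - (-29519 - 156*(12 + 156)) = -439314 - (-29519 - 156*168) = -439314 - (-29519 - 1*26208) = -439314 - (-29519 - 26208) = -439314 - 1*(-55727) = -439314 + 55727 = -383587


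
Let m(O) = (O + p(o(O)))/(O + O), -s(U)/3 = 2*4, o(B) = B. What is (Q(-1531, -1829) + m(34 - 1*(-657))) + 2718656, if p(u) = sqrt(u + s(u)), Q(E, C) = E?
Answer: 5434251/2 + sqrt(667)/1382 ≈ 2.7171e+6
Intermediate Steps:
s(U) = -24 (s(U) = -6*4 = -3*8 = -24)
p(u) = sqrt(-24 + u) (p(u) = sqrt(u - 24) = sqrt(-24 + u))
m(O) = (O + sqrt(-24 + O))/(2*O) (m(O) = (O + sqrt(-24 + O))/(O + O) = (O + sqrt(-24 + O))/((2*O)) = (O + sqrt(-24 + O))*(1/(2*O)) = (O + sqrt(-24 + O))/(2*O))
(Q(-1531, -1829) + m(34 - 1*(-657))) + 2718656 = (-1531 + ((34 - 1*(-657)) + sqrt(-24 + (34 - 1*(-657))))/(2*(34 - 1*(-657)))) + 2718656 = (-1531 + ((34 + 657) + sqrt(-24 + (34 + 657)))/(2*(34 + 657))) + 2718656 = (-1531 + (1/2)*(691 + sqrt(-24 + 691))/691) + 2718656 = (-1531 + (1/2)*(1/691)*(691 + sqrt(667))) + 2718656 = (-1531 + (1/2 + sqrt(667)/1382)) + 2718656 = (-3061/2 + sqrt(667)/1382) + 2718656 = 5434251/2 + sqrt(667)/1382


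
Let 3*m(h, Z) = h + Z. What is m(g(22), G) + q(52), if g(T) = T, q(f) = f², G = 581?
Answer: 2905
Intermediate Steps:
m(h, Z) = Z/3 + h/3 (m(h, Z) = (h + Z)/3 = (Z + h)/3 = Z/3 + h/3)
m(g(22), G) + q(52) = ((⅓)*581 + (⅓)*22) + 52² = (581/3 + 22/3) + 2704 = 201 + 2704 = 2905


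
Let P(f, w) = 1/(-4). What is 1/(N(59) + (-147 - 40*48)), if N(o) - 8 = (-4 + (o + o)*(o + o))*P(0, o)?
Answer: -1/5539 ≈ -0.00018054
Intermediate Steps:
P(f, w) = -1/4 (P(f, w) = 1*(-1/4) = -1/4)
N(o) = 9 - o**2 (N(o) = 8 + (-4 + (o + o)*(o + o))*(-1/4) = 8 + (-4 + (2*o)*(2*o))*(-1/4) = 8 + (-4 + 4*o**2)*(-1/4) = 8 + (1 - o**2) = 9 - o**2)
1/(N(59) + (-147 - 40*48)) = 1/((9 - 1*59**2) + (-147 - 40*48)) = 1/((9 - 1*3481) + (-147 - 1920)) = 1/((9 - 3481) - 2067) = 1/(-3472 - 2067) = 1/(-5539) = -1/5539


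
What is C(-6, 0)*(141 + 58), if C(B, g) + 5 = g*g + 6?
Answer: 199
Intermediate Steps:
C(B, g) = 1 + g² (C(B, g) = -5 + (g*g + 6) = -5 + (g² + 6) = -5 + (6 + g²) = 1 + g²)
C(-6, 0)*(141 + 58) = (1 + 0²)*(141 + 58) = (1 + 0)*199 = 1*199 = 199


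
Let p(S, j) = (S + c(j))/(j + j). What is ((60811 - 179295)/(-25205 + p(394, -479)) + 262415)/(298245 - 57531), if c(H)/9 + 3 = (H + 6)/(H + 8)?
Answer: 248711044365431/228139237124838 ≈ 1.0902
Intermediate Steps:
c(H) = -27 + 9*(6 + H)/(8 + H) (c(H) = -27 + 9*((H + 6)/(H + 8)) = -27 + 9*((6 + H)/(8 + H)) = -27 + 9*(6 + H)/(8 + H))
p(S, j) = (S + 18*(-9 - j)/(8 + j))/(2*j) (p(S, j) = (S + 18*(-9 - j)/(8 + j))/(j + j) = (S + 18*(-9 - j)/(8 + j))/((2*j)) = (S + 18*(-9 - j)/(8 + j))*(1/(2*j)) = (S + 18*(-9 - j)/(8 + j))/(2*j))
((60811 - 179295)/(-25205 + p(394, -479)) + 262415)/(298245 - 57531) = ((60811 - 179295)/(-25205 + (½)*(-162 - 18*(-479) + 394*(8 - 479))/(-479*(8 - 479))) + 262415)/(298245 - 57531) = (-118484/(-25205 + (½)*(-1/479)*(-162 + 8622 + 394*(-471))/(-471)) + 262415)/240714 = (-118484/(-25205 + (½)*(-1/479)*(-1/471)*(-162 + 8622 - 185574)) + 262415)*(1/240714) = (-118484/(-25205 + (½)*(-1/479)*(-1/471)*(-177114)) + 262415)*(1/240714) = (-118484/(-25205 - 29519/75203) + 262415)*(1/240714) = (-118484/(-1895521134/75203) + 262415)*(1/240714) = (-118484*(-75203/1895521134) + 262415)*(1/240714) = (4455176126/947760567 + 262415)*(1/240714) = (248711044365431/947760567)*(1/240714) = 248711044365431/228139237124838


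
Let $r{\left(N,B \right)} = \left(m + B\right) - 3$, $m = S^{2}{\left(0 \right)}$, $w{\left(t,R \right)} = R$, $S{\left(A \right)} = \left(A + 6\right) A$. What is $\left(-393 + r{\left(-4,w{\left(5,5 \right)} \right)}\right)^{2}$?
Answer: $152881$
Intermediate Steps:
$S{\left(A \right)} = A \left(6 + A\right)$ ($S{\left(A \right)} = \left(6 + A\right) A = A \left(6 + A\right)$)
$m = 0$ ($m = \left(0 \left(6 + 0\right)\right)^{2} = \left(0 \cdot 6\right)^{2} = 0^{2} = 0$)
$r{\left(N,B \right)} = -3 + B$ ($r{\left(N,B \right)} = \left(0 + B\right) - 3 = B - 3 = -3 + B$)
$\left(-393 + r{\left(-4,w{\left(5,5 \right)} \right)}\right)^{2} = \left(-393 + \left(-3 + 5\right)\right)^{2} = \left(-393 + 2\right)^{2} = \left(-391\right)^{2} = 152881$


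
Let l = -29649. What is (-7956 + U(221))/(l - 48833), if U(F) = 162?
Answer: 3897/39241 ≈ 0.099309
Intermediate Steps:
(-7956 + U(221))/(l - 48833) = (-7956 + 162)/(-29649 - 48833) = -7794/(-78482) = -7794*(-1/78482) = 3897/39241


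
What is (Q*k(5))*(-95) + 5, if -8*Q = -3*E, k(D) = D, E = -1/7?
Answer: 1705/56 ≈ 30.446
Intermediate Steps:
E = -⅐ (E = -1*⅐ = -⅐ ≈ -0.14286)
Q = -3/56 (Q = -(-3)*(-1)/(8*7) = -⅛*3/7 = -3/56 ≈ -0.053571)
(Q*k(5))*(-95) + 5 = -3/56*5*(-95) + 5 = -15/56*(-95) + 5 = 1425/56 + 5 = 1705/56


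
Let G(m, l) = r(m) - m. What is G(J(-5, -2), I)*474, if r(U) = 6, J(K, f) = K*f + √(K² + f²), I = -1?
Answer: -1896 - 474*√29 ≈ -4448.6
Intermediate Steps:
J(K, f) = √(K² + f²) + K*f
G(m, l) = 6 - m
G(J(-5, -2), I)*474 = (6 - (√((-5)² + (-2)²) - 5*(-2)))*474 = (6 - (√(25 + 4) + 10))*474 = (6 - (√29 + 10))*474 = (6 - (10 + √29))*474 = (6 + (-10 - √29))*474 = (-4 - √29)*474 = -1896 - 474*√29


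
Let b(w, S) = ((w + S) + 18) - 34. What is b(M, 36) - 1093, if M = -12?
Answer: -1085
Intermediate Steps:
b(w, S) = -16 + S + w (b(w, S) = ((S + w) + 18) - 34 = (18 + S + w) - 34 = -16 + S + w)
b(M, 36) - 1093 = (-16 + 36 - 12) - 1093 = 8 - 1093 = -1085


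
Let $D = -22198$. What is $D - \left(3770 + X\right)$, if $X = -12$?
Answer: $-25956$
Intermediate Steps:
$D - \left(3770 + X\right) = -22198 - 3758 = -25956$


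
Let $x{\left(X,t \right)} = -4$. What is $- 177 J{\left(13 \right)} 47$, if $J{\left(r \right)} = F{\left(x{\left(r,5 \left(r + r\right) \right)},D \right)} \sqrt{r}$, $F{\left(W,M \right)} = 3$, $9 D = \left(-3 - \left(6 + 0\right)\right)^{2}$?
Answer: $- 24957 \sqrt{13} \approx -89984.0$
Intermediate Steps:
$D = 9$ ($D = \frac{\left(-3 - \left(6 + 0\right)\right)^{2}}{9} = \frac{\left(-3 - 6\right)^{2}}{9} = \frac{\left(-9\right)^{2}}{9} = \frac{1}{9} \cdot 81 = 9$)
$J{\left(r \right)} = 3 \sqrt{r}$
$- 177 J{\left(13 \right)} 47 = - 177 \cdot 3 \sqrt{13} \cdot 47 = - 531 \sqrt{13} \cdot 47 = - 24957 \sqrt{13}$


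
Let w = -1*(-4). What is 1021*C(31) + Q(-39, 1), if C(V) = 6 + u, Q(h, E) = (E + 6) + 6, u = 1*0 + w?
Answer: 10223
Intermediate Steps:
w = 4
u = 4 (u = 1*0 + 4 = 0 + 4 = 4)
Q(h, E) = 12 + E (Q(h, E) = (6 + E) + 6 = 12 + E)
C(V) = 10 (C(V) = 6 + 4 = 10)
1021*C(31) + Q(-39, 1) = 1021*10 + (12 + 1) = 10210 + 13 = 10223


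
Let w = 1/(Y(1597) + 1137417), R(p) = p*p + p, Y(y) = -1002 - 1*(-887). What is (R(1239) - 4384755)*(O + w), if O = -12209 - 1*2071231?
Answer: 6749273316536549205/1137302 ≈ 5.9345e+12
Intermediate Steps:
Y(y) = -115 (Y(y) = -1002 + 887 = -115)
R(p) = p + p² (R(p) = p² + p = p + p²)
O = -2083440 (O = -12209 - 2071231 = -2083440)
w = 1/1137302 (w = 1/(-115 + 1137417) = 1/1137302 ≈ 8.7927e-7)
(R(1239) - 4384755)*(O + w) = (1239*(1 + 1239) - 4384755)*(-2083440 + 1/1137302) = (1239*1240 - 4384755)*(-2369500478879/1137302) = (1536360 - 4384755)*(-2369500478879/1137302) = -2848395*(-2369500478879/1137302) = 6749273316536549205/1137302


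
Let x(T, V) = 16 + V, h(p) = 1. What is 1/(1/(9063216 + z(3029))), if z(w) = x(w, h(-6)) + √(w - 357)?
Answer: 9063233 + 4*√167 ≈ 9.0633e+6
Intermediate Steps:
z(w) = 17 + √(-357 + w) (z(w) = (16 + 1) + √(w - 357) = 17 + √(-357 + w))
1/(1/(9063216 + z(3029))) = 1/(1/(9063216 + (17 + √(-357 + 3029)))) = 1/(1/(9063216 + (17 + √2672))) = 1/(1/(9063216 + (17 + 4*√167))) = 1/(1/(9063233 + 4*√167)) = 9063233 + 4*√167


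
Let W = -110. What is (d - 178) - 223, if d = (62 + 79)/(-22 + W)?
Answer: -17691/44 ≈ -402.07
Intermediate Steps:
d = -47/44 (d = (62 + 79)/(-22 - 110) = 141/(-132) = 141*(-1/132) = -47/44 ≈ -1.0682)
(d - 178) - 223 = (-47/44 - 178) - 223 = -7879/44 - 223 = -17691/44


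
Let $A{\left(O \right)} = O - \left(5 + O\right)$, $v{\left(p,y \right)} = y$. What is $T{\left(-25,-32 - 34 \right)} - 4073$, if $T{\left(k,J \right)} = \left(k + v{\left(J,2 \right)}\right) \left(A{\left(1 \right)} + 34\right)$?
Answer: $-4740$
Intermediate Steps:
$A{\left(O \right)} = -5$ ($A{\left(O \right)} = O - \left(5 + O\right) = -5$)
$T{\left(k,J \right)} = 58 + 29 k$ ($T{\left(k,J \right)} = \left(k + 2\right) \left(-5 + 34\right) = \left(2 + k\right) 29 = 58 + 29 k$)
$T{\left(-25,-32 - 34 \right)} - 4073 = \left(58 + 29 \left(-25\right)\right) - 4073 = \left(58 - 725\right) - 4073 = -667 - 4073 = -4740$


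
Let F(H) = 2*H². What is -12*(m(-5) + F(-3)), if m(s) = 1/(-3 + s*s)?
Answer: -2382/11 ≈ -216.55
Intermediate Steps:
m(s) = 1/(-3 + s²)
-12*(m(-5) + F(-3)) = -12*(1/(-3 + (-5)²) + 2*(-3)²) = -12*(1/(-3 + 25) + 2*9) = -12*(1/22 + 18) = -12*397/22 = -2382/11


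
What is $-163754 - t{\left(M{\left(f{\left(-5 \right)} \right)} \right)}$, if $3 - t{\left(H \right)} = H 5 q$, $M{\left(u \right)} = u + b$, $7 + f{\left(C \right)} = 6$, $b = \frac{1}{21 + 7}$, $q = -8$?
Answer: $- \frac{1146029}{7} \approx -1.6372 \cdot 10^{5}$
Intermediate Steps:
$b = \frac{1}{28} \approx 0.035714$
$f{\left(C \right)} = -1$ ($f{\left(C \right)} = -7 + 6 = -1$)
$M{\left(u \right)} = \frac{1}{28} + u$ ($M{\left(u \right)} = u + \frac{1}{28} = \frac{1}{28} + u$)
$t{\left(H \right)} = 3 + 40 H$ ($t{\left(H \right)} = 3 - H 5 \left(-8\right) = 3 - 5 H \left(-8\right) = 3 - - 40 H = 3 + 40 H$)
$-163754 - t{\left(M{\left(f{\left(-5 \right)} \right)} \right)} = -163754 - \left(3 + 40 \left(\frac{1}{28} - 1\right)\right) = -163754 - \left(3 + 40 \left(- \frac{27}{28}\right)\right) = -163754 - \left(3 - \frac{270}{7}\right) = -163754 - - \frac{249}{7} = -163754 + \frac{249}{7} = - \frac{1146029}{7}$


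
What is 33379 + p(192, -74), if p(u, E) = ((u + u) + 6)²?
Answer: 185479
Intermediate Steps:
p(u, E) = (6 + 2*u)² (p(u, E) = (2*u + 6)² = (6 + 2*u)²)
33379 + p(192, -74) = 33379 + 4*(3 + 192)² = 33379 + 4*195² = 33379 + 4*38025 = 33379 + 152100 = 185479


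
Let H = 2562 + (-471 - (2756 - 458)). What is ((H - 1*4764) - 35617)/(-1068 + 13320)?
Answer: -10147/3063 ≈ -3.3128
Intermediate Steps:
H = -207 (H = 2562 + (-471 - 1*2298) = 2562 + (-471 - 2298) = 2562 - 2769 = -207)
((H - 1*4764) - 35617)/(-1068 + 13320) = ((-207 - 1*4764) - 35617)/(-1068 + 13320) = ((-207 - 4764) - 35617)/12252 = (-4971 - 35617)*(1/12252) = -40588*1/12252 = -10147/3063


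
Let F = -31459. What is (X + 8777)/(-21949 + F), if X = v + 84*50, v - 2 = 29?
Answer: -813/3338 ≈ -0.24356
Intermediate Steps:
v = 31 (v = 2 + 29 = 31)
X = 4231 (X = 31 + 84*50 = 31 + 4200 = 4231)
(X + 8777)/(-21949 + F) = (4231 + 8777)/(-21949 - 31459) = 13008/(-53408) = 13008*(-1/53408) = -813/3338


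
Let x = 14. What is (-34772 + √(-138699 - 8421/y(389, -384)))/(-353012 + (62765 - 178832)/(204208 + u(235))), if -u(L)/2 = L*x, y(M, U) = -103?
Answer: 2290640272/23255057201 - 131752*I*√367647582/2395270891703 ≈ 0.098501 - 0.0010547*I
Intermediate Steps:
u(L) = -28*L (u(L) = -2*L*14 = -28*L)
(-34772 + √(-138699 - 8421/y(389, -384)))/(-353012 + (62765 - 178832)/(204208 + u(235))) = (-34772 + √(-138699 - 8421/(-103)))/(-353012 + (62765 - 178832)/(204208 - 28*235)) = (-34772 + √(-138699 - 8421*(-1/103)))/(-353012 - 116067/(204208 - 6580)) = (-34772 + √(-138699 + 8421/103))/(-353012 - 116067/197628) = (-34772 + √(-14277576/103))/(-353012 - 116067*1/197628) = (-34772 + 2*I*√367647582/103)/(-353012 - 38689/65876) = (-34772 + 2*I*√367647582/103)/(-23255057201/65876) = (-34772 + 2*I*√367647582/103)*(-65876/23255057201) = 2290640272/23255057201 - 131752*I*√367647582/2395270891703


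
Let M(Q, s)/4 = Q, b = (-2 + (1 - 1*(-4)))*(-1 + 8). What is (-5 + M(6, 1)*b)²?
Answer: 249001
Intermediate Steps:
b = 21 (b = (-2 + (1 + 4))*7 = (-2 + 5)*7 = 3*7 = 21)
M(Q, s) = 4*Q
(-5 + M(6, 1)*b)² = (-5 + (4*6)*21)² = (-5 + 24*21)² = (-5 + 504)² = 499² = 249001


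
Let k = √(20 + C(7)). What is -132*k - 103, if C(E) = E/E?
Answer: -103 - 132*√21 ≈ -707.90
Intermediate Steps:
C(E) = 1
k = √21 (k = √(20 + 1) = √21 ≈ 4.5826)
-132*k - 103 = -132*√21 - 103 = -103 - 132*√21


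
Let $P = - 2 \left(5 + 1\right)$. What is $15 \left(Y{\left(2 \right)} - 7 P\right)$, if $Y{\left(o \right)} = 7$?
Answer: $1365$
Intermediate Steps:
$P = -12$ ($P = \left(-2\right) 6 = -12$)
$15 \left(Y{\left(2 \right)} - 7 P\right) = 15 \left(7 - -84\right) = 15 \left(7 + 84\right) = 15 \cdot 91 = 1365$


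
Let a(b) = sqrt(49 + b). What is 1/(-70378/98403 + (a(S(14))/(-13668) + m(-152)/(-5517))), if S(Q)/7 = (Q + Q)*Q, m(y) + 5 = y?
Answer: -466812649863234901671120/320570753172060866101447 + 348129348230077211196*sqrt(57)/320570753172060866101447 ≈ -1.4480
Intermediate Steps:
m(y) = -5 + y
S(Q) = 14*Q**2 (S(Q) = 7*((Q + Q)*Q) = 7*((2*Q)*Q) = 7*(2*Q**2) = 14*Q**2)
1/(-70378/98403 + (a(S(14))/(-13668) + m(-152)/(-5517))) = 1/(-70378/98403 + (sqrt(49 + 14*14**2)/(-13668) + (-5 - 152)/(-5517))) = 1/(-70378*1/98403 + (sqrt(49 + 14*196)*(-1/13668) - 157*(-1/5517))) = 1/(-70378/98403 + (sqrt(49 + 2744)*(-1/13668) + 157/5517)) = 1/(-70378/98403 + (sqrt(2793)*(-1/13668) + 157/5517)) = 1/(-70378/98403 + ((7*sqrt(57))*(-1/13668) + 157/5517)) = 1/(-70378/98403 + (-7*sqrt(57)/13668 + 157/5517)) = 1/(-70378/98403 + (157/5517 - 7*sqrt(57)/13668)) = 1/(-124275385/180963117 - 7*sqrt(57)/13668)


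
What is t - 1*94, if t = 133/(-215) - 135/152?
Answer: -3121161/32680 ≈ -95.507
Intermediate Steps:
t = -49241/32680 (t = 133*(-1/215) - 135*1/152 = -133/215 - 135/152 = -49241/32680 ≈ -1.5068)
t - 1*94 = -49241/32680 - 1*94 = -49241/32680 - 94 = -3121161/32680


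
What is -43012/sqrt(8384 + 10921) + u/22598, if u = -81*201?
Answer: -16281/22598 - 43012*sqrt(2145)/6435 ≈ -310.29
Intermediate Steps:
u = -16281
-43012/sqrt(8384 + 10921) + u/22598 = -43012/sqrt(8384 + 10921) - 16281/22598 = -43012*sqrt(2145)/6435 - 16281*1/22598 = -43012*sqrt(2145)/6435 - 16281/22598 = -16281/22598 - 43012*sqrt(2145)/6435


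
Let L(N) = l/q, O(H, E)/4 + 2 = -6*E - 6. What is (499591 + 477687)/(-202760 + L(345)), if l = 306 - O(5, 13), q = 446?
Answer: -217932994/45215155 ≈ -4.8199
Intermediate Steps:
O(H, E) = -32 - 24*E (O(H, E) = -8 + 4*(-6*E - 6) = -8 + 4*(-6 - 6*E) = -8 + (-24 - 24*E) = -32 - 24*E)
l = 650 (l = 306 - (-32 - 24*13) = 306 - (-32 - 312) = 306 - 1*(-344) = 306 + 344 = 650)
L(N) = 325/223 (L(N) = 650/446 = 650*(1/446) = 325/223)
(499591 + 477687)/(-202760 + L(345)) = (499591 + 477687)/(-202760 + 325/223) = 977278/(-45215155/223) = 977278*(-223/45215155) = -217932994/45215155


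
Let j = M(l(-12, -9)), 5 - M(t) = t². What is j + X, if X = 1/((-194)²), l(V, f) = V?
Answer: -5231403/37636 ≈ -139.00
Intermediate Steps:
M(t) = 5 - t²
X = 1/37636 ≈ 2.6570e-5
j = -139 (j = 5 - 1*(-12)² = 5 - 1*144 = 5 - 144 = -139)
j + X = -139 + 1/37636 = -5231403/37636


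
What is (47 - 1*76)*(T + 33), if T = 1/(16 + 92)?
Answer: -103385/108 ≈ -957.27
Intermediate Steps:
T = 1/108 ≈ 0.0092593
(47 - 1*76)*(T + 33) = (47 - 1*76)*(1/108 + 33) = (47 - 76)*(3565/108) = -29*3565/108 = -103385/108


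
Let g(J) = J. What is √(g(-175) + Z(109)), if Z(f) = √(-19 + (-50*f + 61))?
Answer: √(-175 + 52*I*√2) ≈ 2.7225 + 13.506*I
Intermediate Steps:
Z(f) = √(42 - 50*f) (Z(f) = √(-19 + (61 - 50*f)) = √(42 - 50*f))
√(g(-175) + Z(109)) = √(-175 + √(42 - 50*109)) = √(-175 + √(42 - 5450)) = √(-175 + √(-5408)) = √(-175 + 52*I*√2)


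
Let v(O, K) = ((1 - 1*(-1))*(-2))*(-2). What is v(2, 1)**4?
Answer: 4096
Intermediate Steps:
v(O, K) = 8 (v(O, K) = ((1 + 1)*(-2))*(-2) = (2*(-2))*(-2) = -4*(-2) = 8)
v(2, 1)**4 = 8**4 = 4096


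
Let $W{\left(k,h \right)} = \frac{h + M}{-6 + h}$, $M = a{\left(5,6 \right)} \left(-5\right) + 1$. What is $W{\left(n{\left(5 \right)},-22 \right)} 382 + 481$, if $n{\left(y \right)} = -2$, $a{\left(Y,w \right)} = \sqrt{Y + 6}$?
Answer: $\frac{1535}{2} + \frac{955 \sqrt{11}}{14} \approx 993.74$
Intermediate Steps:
$a{\left(Y,w \right)} = \sqrt{6 + Y}$
$M = 1 - 5 \sqrt{11}$ ($M = \sqrt{6 + 5} \left(-5\right) + 1 = \sqrt{11} \left(-5\right) + 1 = - 5 \sqrt{11} + 1 = 1 - 5 \sqrt{11} \approx -15.583$)
$W{\left(k,h \right)} = \frac{1 + h - 5 \sqrt{11}}{-6 + h}$ ($W{\left(k,h \right)} = \frac{h + \left(1 - 5 \sqrt{11}\right)}{-6 + h} = \frac{1 + h - 5 \sqrt{11}}{-6 + h}$)
$W{\left(n{\left(5 \right)},-22 \right)} 382 + 481 = \frac{1 - 22 - 5 \sqrt{11}}{-6 - 22} \cdot 382 + 481 = \frac{-21 - 5 \sqrt{11}}{-28} \cdot 382 + 481 = - \frac{-21 - 5 \sqrt{11}}{28} \cdot 382 + 481 = \left(\frac{3}{4} + \frac{5 \sqrt{11}}{28}\right) 382 + 481 = \left(\frac{573}{2} + \frac{955 \sqrt{11}}{14}\right) + 481 = \frac{1535}{2} + \frac{955 \sqrt{11}}{14}$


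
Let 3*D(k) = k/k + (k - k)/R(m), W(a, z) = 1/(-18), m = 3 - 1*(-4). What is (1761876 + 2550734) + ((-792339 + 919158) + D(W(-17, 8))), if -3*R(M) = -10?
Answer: 13318288/3 ≈ 4.4394e+6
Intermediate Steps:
m = 7 (m = 3 + 4 = 7)
R(M) = 10/3 (R(M) = -1/3*(-10) = 10/3)
W(a, z) = -1/18
D(k) = 1/3 (D(k) = (k/k + (k - k)/(10/3))/3 = (1 + 0*(3/10))/3 = (1 + 0)/3 = (1/3)*1 = 1/3)
(1761876 + 2550734) + ((-792339 + 919158) + D(W(-17, 8))) = (1761876 + 2550734) + ((-792339 + 919158) + 1/3) = 4312610 + (126819 + 1/3) = 4312610 + 380458/3 = 13318288/3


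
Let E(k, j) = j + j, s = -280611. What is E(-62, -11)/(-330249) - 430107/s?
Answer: 15783175565/10296833571 ≈ 1.5328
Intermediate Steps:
E(k, j) = 2*j
E(-62, -11)/(-330249) - 430107/s = (2*(-11))/(-330249) - 430107/(-280611) = -22*(-1/330249) - 430107*(-1/280611) = 22/330249 + 143369/93537 = 15783175565/10296833571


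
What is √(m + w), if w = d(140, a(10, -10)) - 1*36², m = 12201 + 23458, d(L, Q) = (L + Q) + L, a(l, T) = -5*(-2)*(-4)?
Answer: √34603 ≈ 186.02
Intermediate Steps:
a(l, T) = -40 (a(l, T) = 10*(-4) = -40)
d(L, Q) = Q + 2*L
m = 35659
w = -1056 (w = (-40 + 2*140) - 1*36² = (-40 + 280) - 1*1296 = 240 - 1296 = -1056)
√(m + w) = √(35659 - 1056) = √34603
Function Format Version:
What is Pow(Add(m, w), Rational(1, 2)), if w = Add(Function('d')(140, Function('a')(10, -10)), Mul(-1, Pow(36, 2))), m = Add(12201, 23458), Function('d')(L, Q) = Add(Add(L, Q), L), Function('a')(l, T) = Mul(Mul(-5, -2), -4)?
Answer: Pow(34603, Rational(1, 2)) ≈ 186.02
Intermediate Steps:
Function('a')(l, T) = -40 (Function('a')(l, T) = Mul(10, -4) = -40)
Function('d')(L, Q) = Add(Q, Mul(2, L))
m = 35659
w = -1056 (w = Add(Add(-40, Mul(2, 140)), Mul(-1, Pow(36, 2))) = Add(Add(-40, 280), Mul(-1, 1296)) = Add(240, -1296) = -1056)
Pow(Add(m, w), Rational(1, 2)) = Pow(Add(35659, -1056), Rational(1, 2)) = Pow(34603, Rational(1, 2))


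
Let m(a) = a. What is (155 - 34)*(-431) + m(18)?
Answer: -52133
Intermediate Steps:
(155 - 34)*(-431) + m(18) = (155 - 34)*(-431) + 18 = 121*(-431) + 18 = -52151 + 18 = -52133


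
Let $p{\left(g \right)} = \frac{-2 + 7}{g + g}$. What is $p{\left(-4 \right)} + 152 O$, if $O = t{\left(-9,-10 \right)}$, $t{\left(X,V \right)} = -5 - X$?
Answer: $\frac{4859}{8} \approx 607.38$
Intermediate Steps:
$O = 4$ ($O = -5 - -9 = -5 + 9 = 4$)
$p{\left(g \right)} = \frac{5}{2 g}$
$p{\left(-4 \right)} + 152 O = \frac{5}{2 \left(-4\right)} + 152 \cdot 4 = \frac{5}{2} \left(- \frac{1}{4}\right) + 608 = - \frac{5}{8} + 608 = \frac{4859}{8}$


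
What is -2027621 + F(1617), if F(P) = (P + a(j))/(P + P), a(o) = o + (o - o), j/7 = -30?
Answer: -312253567/154 ≈ -2.0276e+6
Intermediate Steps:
j = -210 (j = 7*(-30) = -210)
a(o) = o (a(o) = o + 0 = o)
F(P) = (-210 + P)/(2*P) (F(P) = (P - 210)/(P + P) = (-210 + P)/((2*P)) = (-210 + P)*(1/(2*P)) = (-210 + P)/(2*P))
-2027621 + F(1617) = -2027621 + (½)*(-210 + 1617)/1617 = -2027621 + (½)*(1/1617)*1407 = -2027621 + 67/154 = -312253567/154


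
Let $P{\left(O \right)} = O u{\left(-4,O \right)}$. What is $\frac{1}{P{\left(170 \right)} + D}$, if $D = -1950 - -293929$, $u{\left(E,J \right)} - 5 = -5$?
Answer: $\frac{1}{291979} \approx 3.4249 \cdot 10^{-6}$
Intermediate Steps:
$u{\left(E,J \right)} = 0$ ($u{\left(E,J \right)} = 5 - 5 = 0$)
$D = 291979$ ($D = -1950 + 293929 = 291979$)
$P{\left(O \right)} = 0$ ($P{\left(O \right)} = O 0 = 0$)
$\frac{1}{P{\left(170 \right)} + D} = \frac{1}{0 + 291979} = \frac{1}{291979}$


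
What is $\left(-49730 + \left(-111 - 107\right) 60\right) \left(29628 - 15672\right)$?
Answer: $-876576360$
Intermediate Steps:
$\left(-49730 + \left(-111 - 107\right) 60\right) \left(29628 - 15672\right) = \left(-49730 - 13080\right) 13956 = \left(-62810\right) 13956 = -876576360$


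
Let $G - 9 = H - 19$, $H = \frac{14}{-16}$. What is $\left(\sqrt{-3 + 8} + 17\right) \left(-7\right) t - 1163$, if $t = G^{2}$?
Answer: $- \frac{975143}{64} - \frac{52983 \sqrt{5}}{64} \approx -17088.0$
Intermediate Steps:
$H = - \frac{7}{8}$ ($H = 14 \left(- \frac{1}{16}\right) = - \frac{7}{8} \approx -0.875$)
$G = - \frac{87}{8}$ ($G = 9 - \frac{159}{8} = - \frac{87}{8} \approx -10.875$)
$t = \frac{7569}{64}$ ($t = \left(- \frac{87}{8}\right)^{2} = \frac{7569}{64} \approx 118.27$)
$\left(\sqrt{-3 + 8} + 17\right) \left(-7\right) t - 1163 = \left(\sqrt{-3 + 8} + 17\right) \left(-7\right) \frac{7569}{64} - 1163 = \left(\sqrt{5} + 17\right) \left(-7\right) \frac{7569}{64} - 1163 = \left(17 + \sqrt{5}\right) \left(-7\right) \frac{7569}{64} - 1163 = \left(-119 - 7 \sqrt{5}\right) \frac{7569}{64} - 1163 = \left(- \frac{900711}{64} - \frac{52983 \sqrt{5}}{64}\right) - 1163 = - \frac{975143}{64} - \frac{52983 \sqrt{5}}{64}$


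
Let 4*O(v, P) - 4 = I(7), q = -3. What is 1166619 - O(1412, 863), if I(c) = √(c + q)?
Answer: 2333235/2 ≈ 1.1666e+6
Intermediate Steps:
I(c) = √(-3 + c) (I(c) = √(c - 3) = √(-3 + c))
O(v, P) = 3/2 (O(v, P) = 1 + √(-3 + 7)/4 = 1 + √4/4 = 1 + (¼)*2 = 1 + ½ = 3/2)
1166619 - O(1412, 863) = 1166619 - 1*3/2 = 1166619 - 3/2 = 2333235/2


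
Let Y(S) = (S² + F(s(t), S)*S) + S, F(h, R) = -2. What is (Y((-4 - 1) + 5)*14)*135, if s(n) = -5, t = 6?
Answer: 0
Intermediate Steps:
Y(S) = S² - S (Y(S) = (S² - 2*S) + S = S² - S)
(Y((-4 - 1) + 5)*14)*135 = ((((-4 - 1) + 5)*(-1 + ((-4 - 1) + 5)))*14)*135 = (((-5 + 5)*(-1 + (-5 + 5)))*14)*135 = ((0*(-1 + 0))*14)*135 = ((0*(-1))*14)*135 = (0*14)*135 = 0*135 = 0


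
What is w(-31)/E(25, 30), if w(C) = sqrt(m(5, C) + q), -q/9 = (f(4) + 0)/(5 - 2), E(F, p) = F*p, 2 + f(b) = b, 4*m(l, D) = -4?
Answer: I*sqrt(7)/750 ≈ 0.0035277*I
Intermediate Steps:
m(l, D) = -1 (m(l, D) = (1/4)*(-4) = -1)
f(b) = -2 + b
q = -6 (q = -9*((-2 + 4) + 0)/(5 - 2) = -9*(2 + 0)/3 = -18/3 = -9*2/3 = -6)
w(C) = I*sqrt(7) (w(C) = sqrt(-1 - 6) = sqrt(-7) = I*sqrt(7))
w(-31)/E(25, 30) = (I*sqrt(7))/((25*30)) = (I*sqrt(7))/750 = (I*sqrt(7))*(1/750) = I*sqrt(7)/750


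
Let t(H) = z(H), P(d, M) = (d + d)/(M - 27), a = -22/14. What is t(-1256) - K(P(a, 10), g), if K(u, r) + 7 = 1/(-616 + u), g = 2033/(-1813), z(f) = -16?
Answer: -659419/73282 ≈ -8.9984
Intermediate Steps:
a = -11/7 (a = -22*1/14 = -11/7 ≈ -1.5714)
g = -2033/1813 (g = 2033*(-1/1813) = -2033/1813 ≈ -1.1213)
P(d, M) = 2*d/(-27 + M) (P(d, M) = (2*d)/(-27 + M) = 2*d/(-27 + M))
K(u, r) = -7 + 1/(-616 + u)
t(H) = -16
t(-1256) - K(P(a, 10), g) = -16 - (4313 - 14*(-11)/(7*(-27 + 10)))/(-616 + 2*(-11/7)/(-27 + 10)) = -16 - (4313 - 14*(-11)/(7*(-17)))/(-616 + 2*(-11/7)/(-17)) = -16 - (4313 - 14*(-11)*(-1)/(7*17))/(-616 + 2*(-11/7)*(-1/17)) = -16 - (4313 - 7*22/119)/(-616 + 22/119) = -16 - (4313 - 22/17)/(-73282/119) = -16 - (-119)*73299/(73282*17) = -16 - 1*(-513093/73282) = -16 + 513093/73282 = -659419/73282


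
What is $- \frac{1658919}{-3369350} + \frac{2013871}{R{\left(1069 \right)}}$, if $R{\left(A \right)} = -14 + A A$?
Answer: $\frac{8681160964343}{3850314604450} \approx 2.2547$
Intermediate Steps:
$R{\left(A \right)} = -14 + A^{2}$
$- \frac{1658919}{-3369350} + \frac{2013871}{R{\left(1069 \right)}} = - \frac{1658919}{-3369350} + \frac{2013871}{-14 + 1069^{2}} = \left(-1658919\right) \left(- \frac{1}{3369350}\right) + \frac{2013871}{-14 + 1142761} = \frac{1658919}{3369350} + \frac{2013871}{1142747} = \frac{8681160964343}{3850314604450}$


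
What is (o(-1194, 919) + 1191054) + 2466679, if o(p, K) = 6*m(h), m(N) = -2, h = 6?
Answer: 3657721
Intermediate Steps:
o(p, K) = -12 (o(p, K) = 6*(-2) = -12)
(o(-1194, 919) + 1191054) + 2466679 = (-12 + 1191054) + 2466679 = 1191042 + 2466679 = 3657721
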